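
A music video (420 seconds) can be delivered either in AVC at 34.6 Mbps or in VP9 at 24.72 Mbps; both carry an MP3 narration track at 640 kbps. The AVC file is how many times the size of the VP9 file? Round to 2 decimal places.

Audio: 640 kbps = 0.640 Mbps.
AVC: 35.240 Mbps × 420 s = 14800.8 Mb = 1.850 GB.
VP9: 25.360 Mbps × 420 s = 10651.2 Mb = 1.331 GB.
Ratio: 1.850 / 1.331 = 1.390.

1.39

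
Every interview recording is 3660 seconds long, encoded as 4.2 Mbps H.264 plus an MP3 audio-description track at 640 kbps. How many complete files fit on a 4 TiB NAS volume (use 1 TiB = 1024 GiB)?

Audio: 640 kbps = 0.640 Mbps.
Total bitrate: 4.840 Mbps.
Per item: 4.840 Mbps × 3660 s = 17,714 Mb = 2,214 MB.
Capacity: 4 TiB = 35,184,372 Mb; 1986.20 items → 1986 complete.

1986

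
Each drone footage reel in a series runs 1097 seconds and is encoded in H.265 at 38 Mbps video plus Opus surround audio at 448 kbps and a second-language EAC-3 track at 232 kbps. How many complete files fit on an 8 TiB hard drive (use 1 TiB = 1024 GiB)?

1658

Audio total: 448 + 232 = 680 kbps = 0.680 Mbps.
Total bitrate: 38.680 Mbps.
Per item: 38.680 Mbps × 1097 s = 42,432 Mb = 5,304 MB.
Capacity: 8 TiB = 70,368,744 Mb; 1658.39 items → 1658 complete.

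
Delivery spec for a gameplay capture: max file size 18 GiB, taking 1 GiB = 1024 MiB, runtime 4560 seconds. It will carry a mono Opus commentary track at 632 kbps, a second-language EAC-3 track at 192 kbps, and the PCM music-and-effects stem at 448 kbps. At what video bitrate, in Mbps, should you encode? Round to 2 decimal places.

32.64 Mbps

Budget: 18 GiB = 154618.8 Mb.
Total bitrate budget: 154618.8 Mb / 4560 s = 33.908 Mbps.
Audio total: 632 + 192 + 448 = 1272 kbps = 1.272 Mbps.
Video: 33.908 − 1.272 = 32.636 Mbps.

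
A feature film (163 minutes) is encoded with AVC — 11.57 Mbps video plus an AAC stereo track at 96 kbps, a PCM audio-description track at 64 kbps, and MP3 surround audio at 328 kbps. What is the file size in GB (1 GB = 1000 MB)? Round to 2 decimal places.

163 min = 9780 s
Audio total: 96 + 64 + 328 = 488 kbps = 0.488 Mbps.
Total bitrate: 11.57 + 0.488 = 12.058 Mbps.
Stream data: 12.058 Mbps × 9780 s = 117927.2 Mb.
117,927 Mb ÷ 8 = 14,741 MB → 14.74 GB.

14.74 GB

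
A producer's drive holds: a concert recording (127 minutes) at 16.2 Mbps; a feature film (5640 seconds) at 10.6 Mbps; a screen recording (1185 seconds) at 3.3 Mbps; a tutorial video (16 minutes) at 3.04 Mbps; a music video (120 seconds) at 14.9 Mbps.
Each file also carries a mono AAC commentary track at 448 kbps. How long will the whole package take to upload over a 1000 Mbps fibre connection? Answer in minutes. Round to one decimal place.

Audio: 448 kbps = 0.448 Mbps.
concert recording: 16.648 Mbps × 7620 s = 126857.8 Mb
feature film: 11.048 Mbps × 5640 s = 62310.7 Mb
screen recording: 3.748 Mbps × 1185 s = 4441.4 Mb
tutorial video: 3.488 Mbps × 960 s = 3348.5 Mb
music video: 15.348 Mbps × 120 s = 1841.8 Mb
Total: 198800.1 Mb = 24850.0 MB.
At 1000 Mbps: 198800.1 / 1000 = 199 s ≈ 3.31 minutes.

3.3 minutes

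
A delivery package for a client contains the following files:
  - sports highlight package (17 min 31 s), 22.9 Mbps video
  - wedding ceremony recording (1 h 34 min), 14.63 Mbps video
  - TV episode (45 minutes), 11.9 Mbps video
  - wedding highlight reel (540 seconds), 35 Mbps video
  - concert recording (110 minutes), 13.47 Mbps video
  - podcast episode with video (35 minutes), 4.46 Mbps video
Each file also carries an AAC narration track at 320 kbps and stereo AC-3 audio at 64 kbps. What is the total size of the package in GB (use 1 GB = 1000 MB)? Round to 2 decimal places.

Audio total: 320 + 64 = 384 kbps = 0.384 Mbps.
sports highlight package: 23.284 Mbps × 1051 s = 24471.5 Mb
wedding ceremony recording: 15.014 Mbps × 5640 s = 84679.0 Mb
TV episode: 12.284 Mbps × 2700 s = 33166.8 Mb
wedding highlight reel: 35.384 Mbps × 540 s = 19107.4 Mb
concert recording: 13.854 Mbps × 6600 s = 91436.4 Mb
podcast episode with video: 4.844 Mbps × 2100 s = 10172.4 Mb
Total: 263033.4 Mb = 32879.2 MB.
= 32.88 GB.

32.88 GB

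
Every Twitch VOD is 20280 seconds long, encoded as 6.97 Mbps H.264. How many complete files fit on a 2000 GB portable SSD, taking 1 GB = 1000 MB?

113

Per item: 6.970 Mbps × 20280 s = 141,352 Mb = 17,669 MB.
Capacity: 2000 GB = 16,000,000 Mb; 113.19 items → 113 complete.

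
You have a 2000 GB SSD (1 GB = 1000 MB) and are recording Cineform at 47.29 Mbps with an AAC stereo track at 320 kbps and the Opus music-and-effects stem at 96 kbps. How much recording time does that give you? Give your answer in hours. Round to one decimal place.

Audio total: 320 + 96 = 416 kbps = 0.416 Mbps.
Total bitrate: 47.29 + 0.416 = 47.706 Mbps.
Capacity: 2000 GB = 16,000,000 Mb.
Recording time: 16,000,000 / 47.706 = 335,388 s ≈ 93.2 hours.

93.2 hours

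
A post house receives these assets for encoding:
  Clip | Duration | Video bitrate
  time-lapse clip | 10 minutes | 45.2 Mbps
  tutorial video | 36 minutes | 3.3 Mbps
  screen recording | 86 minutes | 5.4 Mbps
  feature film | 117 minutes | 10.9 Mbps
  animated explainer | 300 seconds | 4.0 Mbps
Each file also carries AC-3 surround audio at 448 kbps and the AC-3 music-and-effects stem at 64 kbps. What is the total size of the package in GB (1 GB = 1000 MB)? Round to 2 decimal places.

Audio total: 448 + 64 = 512 kbps = 0.512 Mbps.
time-lapse clip: 45.712 Mbps × 600 s = 27427.2 Mb
tutorial video: 3.812 Mbps × 2160 s = 8233.9 Mb
screen recording: 5.912 Mbps × 5160 s = 30505.9 Mb
feature film: 11.412 Mbps × 7020 s = 80112.2 Mb
animated explainer: 4.512 Mbps × 300 s = 1353.6 Mb
Total: 147632.9 Mb = 18454.1 MB.
= 18.45 GB.

18.45 GB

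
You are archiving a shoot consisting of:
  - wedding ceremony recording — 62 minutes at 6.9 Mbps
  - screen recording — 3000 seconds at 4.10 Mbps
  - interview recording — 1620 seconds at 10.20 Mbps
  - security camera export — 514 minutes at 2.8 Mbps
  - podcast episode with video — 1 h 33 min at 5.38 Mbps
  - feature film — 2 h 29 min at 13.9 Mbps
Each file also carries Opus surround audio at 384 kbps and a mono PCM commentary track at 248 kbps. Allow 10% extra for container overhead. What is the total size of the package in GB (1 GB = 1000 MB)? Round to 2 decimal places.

Audio total: 384 + 248 = 632 kbps = 0.632 Mbps.
wedding ceremony recording: 7.532 Mbps × 3720 s × 1.10 = 30820.9 Mb
screen recording: 4.732 Mbps × 3000 s × 1.10 = 15615.6 Mb
interview recording: 10.832 Mbps × 1620 s × 1.10 = 19302.6 Mb
security camera export: 3.432 Mbps × 30840 s × 1.10 = 116427.2 Mb
podcast episode with video: 6.012 Mbps × 5580 s × 1.10 = 36901.7 Mb
feature film: 14.532 Mbps × 8940 s × 1.10 = 142907.7 Mb
Total: 361975.7 Mb = 45247.0 MB.
= 45.25 GB.

45.25 GB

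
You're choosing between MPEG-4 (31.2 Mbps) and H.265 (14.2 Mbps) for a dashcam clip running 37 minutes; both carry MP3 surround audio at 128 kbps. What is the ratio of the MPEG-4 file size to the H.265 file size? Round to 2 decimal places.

37 min = 2220 s
Audio: 128 kbps = 0.128 Mbps.
MPEG-4: 31.328 Mbps × 2220 s = 69548.2 Mb = 8.694 GB.
H.265: 14.328 Mbps × 2220 s = 31808.2 Mb = 3.976 GB.
Ratio: 8.694 / 3.976 = 2.186.

2.19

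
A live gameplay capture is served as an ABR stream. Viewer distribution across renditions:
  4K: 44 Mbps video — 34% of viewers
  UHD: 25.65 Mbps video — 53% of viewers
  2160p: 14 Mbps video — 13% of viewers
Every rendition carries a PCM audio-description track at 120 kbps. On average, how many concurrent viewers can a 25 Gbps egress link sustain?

Audio: 120 kbps = 0.120 Mbps.
Average per-viewer bitrate: 0.34×44.120 + 0.53×25.770 + 0.13×14.120 = 30.494 Mbps.
25 Gbps = 25,000 Mbps; 25,000 / 30.494 = 819.82 → 819.

819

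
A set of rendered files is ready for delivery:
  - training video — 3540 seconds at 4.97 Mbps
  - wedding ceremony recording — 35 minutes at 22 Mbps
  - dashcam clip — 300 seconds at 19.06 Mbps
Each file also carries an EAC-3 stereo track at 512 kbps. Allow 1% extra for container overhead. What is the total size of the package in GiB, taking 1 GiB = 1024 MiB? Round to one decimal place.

8.5 GiB

Audio: 512 kbps = 0.512 Mbps.
training video: 5.482 Mbps × 3540 s × 1.01 = 19600.3 Mb
wedding ceremony recording: 22.512 Mbps × 2100 s × 1.01 = 47748.0 Mb
dashcam clip: 19.572 Mbps × 300 s × 1.01 = 5930.3 Mb
Total: 73278.6 Mb = 9159.8 MB.
= 8.531 GiB.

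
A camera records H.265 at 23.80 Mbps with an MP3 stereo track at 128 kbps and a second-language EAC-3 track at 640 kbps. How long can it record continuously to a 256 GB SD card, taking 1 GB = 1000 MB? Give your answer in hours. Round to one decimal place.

Audio total: 128 + 640 = 768 kbps = 0.768 Mbps.
Total bitrate: 23.80 + 0.768 = 24.568 Mbps.
Capacity: 256 GB = 2,048,000 Mb.
Recording time: 2,048,000 / 24.568 = 83,360 s ≈ 23.2 hours.

23.2 hours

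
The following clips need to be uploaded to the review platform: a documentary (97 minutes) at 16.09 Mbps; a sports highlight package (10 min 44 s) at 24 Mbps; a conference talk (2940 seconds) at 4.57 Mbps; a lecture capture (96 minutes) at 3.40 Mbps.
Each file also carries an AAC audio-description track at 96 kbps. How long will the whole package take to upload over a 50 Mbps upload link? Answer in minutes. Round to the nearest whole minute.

48 minutes

Audio: 96 kbps = 0.096 Mbps.
documentary: 16.186 Mbps × 5820 s = 94202.5 Mb
sports highlight package: 24.096 Mbps × 644 s = 15517.8 Mb
conference talk: 4.666 Mbps × 2940 s = 13718.0 Mb
lecture capture: 3.496 Mbps × 5760 s = 20137.0 Mb
Total: 143575.3 Mb = 17946.9 MB.
At 50 Mbps: 143575.3 / 50 = 2872 s ≈ 47.9 minutes.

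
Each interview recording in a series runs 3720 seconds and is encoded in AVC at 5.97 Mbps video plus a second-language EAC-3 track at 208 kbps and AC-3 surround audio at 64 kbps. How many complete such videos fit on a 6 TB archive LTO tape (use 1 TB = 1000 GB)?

2067

Audio total: 208 + 64 = 272 kbps = 0.272 Mbps.
Total bitrate: 6.242 Mbps.
Per item: 6.242 Mbps × 3720 s = 23,220 Mb = 2,903 MB.
Capacity: 6 TB = 48,000,000 Mb; 2067.16 items → 2067 complete.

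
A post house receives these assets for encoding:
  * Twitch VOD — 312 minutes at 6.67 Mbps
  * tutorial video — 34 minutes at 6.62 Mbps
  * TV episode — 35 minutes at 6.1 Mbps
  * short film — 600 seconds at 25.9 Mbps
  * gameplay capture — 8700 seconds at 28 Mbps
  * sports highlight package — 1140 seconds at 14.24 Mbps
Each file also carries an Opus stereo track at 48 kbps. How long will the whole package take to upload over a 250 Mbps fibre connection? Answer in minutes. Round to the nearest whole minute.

29 minutes

Audio: 48 kbps = 0.048 Mbps.
Twitch VOD: 6.718 Mbps × 18720 s = 125761.0 Mb
tutorial video: 6.668 Mbps × 2040 s = 13602.7 Mb
TV episode: 6.148 Mbps × 2100 s = 12910.8 Mb
short film: 25.948 Mbps × 600 s = 15568.8 Mb
gameplay capture: 28.048 Mbps × 8700 s = 244017.6 Mb
sports highlight package: 14.288 Mbps × 1140 s = 16288.3 Mb
Total: 428149.2 Mb = 53518.7 MB.
At 250 Mbps: 428149.2 / 250 = 1713 s ≈ 28.5 minutes.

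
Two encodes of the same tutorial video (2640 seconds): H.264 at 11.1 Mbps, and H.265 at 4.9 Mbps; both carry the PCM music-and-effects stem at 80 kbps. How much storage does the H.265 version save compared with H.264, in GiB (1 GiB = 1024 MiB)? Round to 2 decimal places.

1.91 GiB

Audio: 80 kbps = 0.080 Mbps.
H.264: 11.180 Mbps × 2640 s = 29515.2 Mb = 3.436 GiB.
H.265: 4.980 Mbps × 2640 s = 13147.2 Mb = 1.531 GiB.
Saving: 3.436 − 1.531 = 1.905 GiB.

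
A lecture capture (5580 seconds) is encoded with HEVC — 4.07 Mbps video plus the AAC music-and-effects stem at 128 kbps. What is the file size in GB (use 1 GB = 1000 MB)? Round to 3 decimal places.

2.928 GB

Audio: 128 kbps = 0.128 Mbps.
Total bitrate: 4.07 + 0.128 = 4.198 Mbps.
Stream data: 4.198 Mbps × 5580 s = 23424.8 Mb.
23,425 Mb ÷ 8 = 2,928 MB → 2.928 GB.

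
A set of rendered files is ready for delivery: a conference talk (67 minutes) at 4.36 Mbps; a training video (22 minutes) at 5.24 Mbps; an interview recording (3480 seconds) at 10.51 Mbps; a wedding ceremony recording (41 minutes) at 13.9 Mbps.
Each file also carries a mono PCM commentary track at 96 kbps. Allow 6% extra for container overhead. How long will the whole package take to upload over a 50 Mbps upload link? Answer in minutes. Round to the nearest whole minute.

Audio: 96 kbps = 0.096 Mbps.
conference talk: 4.456 Mbps × 4020 s × 1.06 = 18987.9 Mb
training video: 5.336 Mbps × 1320 s × 1.06 = 7466.1 Mb
interview recording: 10.606 Mbps × 3480 s × 1.06 = 39123.4 Mb
wedding ceremony recording: 13.996 Mbps × 2460 s × 1.06 = 36496.0 Mb
Total: 102073.4 Mb = 12759.2 MB.
At 50 Mbps: 102073.4 / 50 = 2041 s ≈ 34 minutes.

34 minutes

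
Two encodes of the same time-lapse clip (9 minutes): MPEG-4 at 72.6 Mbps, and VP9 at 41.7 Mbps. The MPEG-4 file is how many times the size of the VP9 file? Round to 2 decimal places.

9 min = 540 s
MPEG-4: 72.600 Mbps × 540 s = 39204.0 Mb = 4.564 GiB.
VP9: 41.700 Mbps × 540 s = 22518.0 Mb = 2.621 GiB.
Ratio: 4.564 / 2.621 = 1.741.

1.74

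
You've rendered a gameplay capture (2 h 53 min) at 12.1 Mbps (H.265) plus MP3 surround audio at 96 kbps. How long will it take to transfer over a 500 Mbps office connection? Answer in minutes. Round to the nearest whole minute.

2 h 53 min = 173 min = 10380 s
Audio: 96 kbps = 0.096 Mbps.
Total bitrate: 12.196 Mbps.
File: 12.196 Mbps × 10380 s = 126594.5 Mb.
At 500 Mbps: 126594.5 / 500 = 253.2 s ≈ 4.22 minutes.

4 minutes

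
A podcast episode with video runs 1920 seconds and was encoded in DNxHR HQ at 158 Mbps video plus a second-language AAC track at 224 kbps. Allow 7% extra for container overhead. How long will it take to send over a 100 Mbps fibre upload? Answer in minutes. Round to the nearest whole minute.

Audio: 224 kbps = 0.224 Mbps.
Total bitrate: 158.224 Mbps.
File: 158.224 Mbps × 1920 s = 303790.1 Mb.
With 7% container overhead: ×1.07. → 325055.4 Mb.
At 100 Mbps: 325055.4 / 100 = 3250.6 s ≈ 54.2 minutes.

54 minutes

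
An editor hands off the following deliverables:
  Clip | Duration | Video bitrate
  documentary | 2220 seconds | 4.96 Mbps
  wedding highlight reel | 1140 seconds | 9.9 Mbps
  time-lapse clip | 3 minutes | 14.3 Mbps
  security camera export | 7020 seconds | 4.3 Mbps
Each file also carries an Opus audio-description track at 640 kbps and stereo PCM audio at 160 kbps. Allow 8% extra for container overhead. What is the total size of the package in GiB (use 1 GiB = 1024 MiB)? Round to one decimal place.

Audio total: 640 + 160 = 800 kbps = 0.800 Mbps.
documentary: 5.760 Mbps × 2220 s × 1.08 = 13810.2 Mb
wedding highlight reel: 10.700 Mbps × 1140 s × 1.08 = 13173.8 Mb
time-lapse clip: 15.100 Mbps × 180 s × 1.08 = 2935.4 Mb
security camera export: 5.100 Mbps × 7020 s × 1.08 = 38666.2 Mb
Total: 68585.6 Mb = 8573.2 MB.
= 7.984 GiB.

8.0 GiB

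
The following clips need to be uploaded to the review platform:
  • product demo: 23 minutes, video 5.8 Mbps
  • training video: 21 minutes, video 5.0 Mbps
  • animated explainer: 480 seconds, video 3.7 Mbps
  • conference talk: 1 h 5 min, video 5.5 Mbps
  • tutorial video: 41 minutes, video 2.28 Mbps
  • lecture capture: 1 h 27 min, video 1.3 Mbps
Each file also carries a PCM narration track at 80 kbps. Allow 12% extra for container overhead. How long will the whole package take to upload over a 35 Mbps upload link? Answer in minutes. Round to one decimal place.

Audio: 80 kbps = 0.080 Mbps.
product demo: 5.880 Mbps × 1380 s × 1.12 = 9088.1 Mb
training video: 5.080 Mbps × 1260 s × 1.12 = 7168.9 Mb
animated explainer: 3.780 Mbps × 480 s × 1.12 = 2032.1 Mb
conference talk: 5.580 Mbps × 3900 s × 1.12 = 24373.4 Mb
tutorial video: 2.360 Mbps × 2460 s × 1.12 = 6502.3 Mb
lecture capture: 1.380 Mbps × 5220 s × 1.12 = 8068.0 Mb
Total: 57232.9 Mb = 7154.1 MB.
At 35 Mbps: 57232.9 / 35 = 1635 s ≈ 27.3 minutes.

27.3 minutes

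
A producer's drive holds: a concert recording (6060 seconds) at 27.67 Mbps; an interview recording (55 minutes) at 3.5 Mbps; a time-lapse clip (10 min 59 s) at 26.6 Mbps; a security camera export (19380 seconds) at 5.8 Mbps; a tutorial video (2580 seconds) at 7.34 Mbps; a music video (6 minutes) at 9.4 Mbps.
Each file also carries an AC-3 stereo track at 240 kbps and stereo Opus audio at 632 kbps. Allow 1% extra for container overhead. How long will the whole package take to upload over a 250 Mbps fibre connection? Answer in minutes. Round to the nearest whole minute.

Audio total: 240 + 632 = 872 kbps = 0.872 Mbps.
concert recording: 28.542 Mbps × 6060 s × 1.01 = 174694.2 Mb
interview recording: 4.372 Mbps × 3300 s × 1.01 = 14571.9 Mb
time-lapse clip: 27.472 Mbps × 659 s × 1.01 = 18285.1 Mb
security camera export: 6.672 Mbps × 19380 s × 1.01 = 130596.4 Mb
tutorial video: 8.212 Mbps × 2580 s × 1.01 = 21398.8 Mb
music video: 10.272 Mbps × 360 s × 1.01 = 3734.9 Mb
Total: 363281.3 Mb = 45410.2 MB.
At 250 Mbps: 363281.3 / 250 = 1453 s ≈ 24.2 minutes.

24 minutes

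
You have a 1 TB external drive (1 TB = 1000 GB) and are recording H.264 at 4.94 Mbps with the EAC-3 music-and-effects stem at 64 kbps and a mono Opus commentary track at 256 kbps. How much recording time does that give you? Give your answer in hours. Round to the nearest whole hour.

Audio total: 64 + 256 = 320 kbps = 0.320 Mbps.
Total bitrate: 4.94 + 0.320 = 5.260 Mbps.
Capacity: 1 TB = 8,000,000 Mb.
Recording time: 8,000,000 / 5.260 = 1,520,913 s ≈ 422 hours.

422 hours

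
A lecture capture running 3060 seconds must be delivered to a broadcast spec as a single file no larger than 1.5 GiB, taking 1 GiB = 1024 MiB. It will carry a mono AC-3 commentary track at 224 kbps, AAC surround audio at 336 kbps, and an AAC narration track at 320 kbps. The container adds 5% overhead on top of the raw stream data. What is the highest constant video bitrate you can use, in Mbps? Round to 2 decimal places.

3.13 Mbps

Budget: 1.5 GiB = 12884.9 Mb.
Stream payload after overhead: 12884.9 / 1.05 = 12271.3 Mb.
Total bitrate budget: 12271.3 Mb / 3060 s = 4.010 Mbps.
Audio total: 224 + 336 + 320 = 880 kbps = 0.880 Mbps.
Video: 4.010 − 0.880 = 3.130 Mbps.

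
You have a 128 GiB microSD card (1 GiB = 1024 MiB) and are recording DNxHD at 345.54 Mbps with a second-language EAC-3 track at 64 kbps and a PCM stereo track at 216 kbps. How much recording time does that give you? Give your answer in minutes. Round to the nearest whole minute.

Audio total: 64 + 216 = 280 kbps = 0.280 Mbps.
Total bitrate: 345.54 + 0.280 = 345.820 Mbps.
Capacity: 128 GiB = 1,099,512 Mb.
Recording time: 1,099,512 / 345.820 = 3,179 s ≈ 53.0 minutes.

53 minutes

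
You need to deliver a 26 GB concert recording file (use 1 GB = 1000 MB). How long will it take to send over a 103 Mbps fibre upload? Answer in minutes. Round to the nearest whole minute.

File: 26 GB = 208000.0 Mb.
At 103 Mbps: 208000.0 / 103 = 2019.4 s ≈ 33.7 minutes.

34 minutes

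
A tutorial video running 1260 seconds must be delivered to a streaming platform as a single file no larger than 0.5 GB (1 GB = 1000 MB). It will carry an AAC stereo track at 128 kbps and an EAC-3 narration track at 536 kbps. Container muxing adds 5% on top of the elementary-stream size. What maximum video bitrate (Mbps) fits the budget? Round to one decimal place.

Budget: 0.5 GB = 4000.0 Mb.
Stream payload after overhead: 4000.0 / 1.05 = 3809.5 Mb.
Total bitrate budget: 3809.5 Mb / 1260 s = 3.023 Mbps.
Audio total: 128 + 536 = 664 kbps = 0.664 Mbps.
Video: 3.023 − 0.664 = 2.359 Mbps.

2.4 Mbps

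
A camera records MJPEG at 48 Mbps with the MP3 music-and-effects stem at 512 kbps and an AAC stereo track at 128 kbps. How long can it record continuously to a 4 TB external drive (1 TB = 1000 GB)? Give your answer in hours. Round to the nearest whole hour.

183 hours

Audio total: 512 + 128 = 640 kbps = 0.640 Mbps.
Total bitrate: 48 + 0.640 = 48.640 Mbps.
Capacity: 4 TB = 32,000,000 Mb.
Recording time: 32,000,000 / 48.640 = 657,895 s ≈ 183 hours.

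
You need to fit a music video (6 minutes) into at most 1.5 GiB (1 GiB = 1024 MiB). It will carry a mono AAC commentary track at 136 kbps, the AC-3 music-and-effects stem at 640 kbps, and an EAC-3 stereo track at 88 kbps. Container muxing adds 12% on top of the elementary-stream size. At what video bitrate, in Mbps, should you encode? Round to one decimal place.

Budget: 1.5 GiB = 12884.9 Mb.
Stream payload after overhead: 12884.9 / 1.12 = 11504.4 Mb.
6 min = 360 s
Total bitrate budget: 11504.4 Mb / 360 s = 31.957 Mbps.
Audio total: 136 + 640 + 88 = 864 kbps = 0.864 Mbps.
Video: 31.957 − 0.864 = 31.093 Mbps.

31.1 Mbps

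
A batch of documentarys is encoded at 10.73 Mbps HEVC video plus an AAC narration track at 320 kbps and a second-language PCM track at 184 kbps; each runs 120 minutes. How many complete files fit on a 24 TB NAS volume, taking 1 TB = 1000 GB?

120 min = 7200 s
Audio total: 320 + 184 = 504 kbps = 0.504 Mbps.
Total bitrate: 11.234 Mbps.
Per item: 11.234 Mbps × 7200 s = 80,885 Mb = 10,111 MB.
Capacity: 24 TB = 192,000,000 Mb; 2373.75 items → 2373 complete.

2373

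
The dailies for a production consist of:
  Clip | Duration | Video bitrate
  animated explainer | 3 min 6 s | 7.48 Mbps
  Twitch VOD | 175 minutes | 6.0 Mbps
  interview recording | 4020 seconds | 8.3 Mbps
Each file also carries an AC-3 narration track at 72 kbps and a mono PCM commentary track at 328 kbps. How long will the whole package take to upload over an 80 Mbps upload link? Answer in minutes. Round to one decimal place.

21.6 minutes

Audio total: 72 + 328 = 400 kbps = 0.400 Mbps.
animated explainer: 7.880 Mbps × 186 s = 1465.7 Mb
Twitch VOD: 6.400 Mbps × 10500 s = 67200.0 Mb
interview recording: 8.700 Mbps × 4020 s = 34974.0 Mb
Total: 103639.7 Mb = 12955.0 MB.
At 80 Mbps: 103639.7 / 80 = 1295 s ≈ 21.6 minutes.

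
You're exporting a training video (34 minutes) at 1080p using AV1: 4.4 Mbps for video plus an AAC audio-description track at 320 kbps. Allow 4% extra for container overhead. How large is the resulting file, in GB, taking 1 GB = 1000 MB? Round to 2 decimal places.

1.25 GB

34 min = 2040 s
Audio: 320 kbps = 0.320 Mbps.
Total bitrate: 4.4 + 0.320 = 4.720 Mbps.
Stream data: 4.720 Mbps × 2040 s = 9628.8 Mb.
With 4% container overhead: ×1.04.
10,014 Mb ÷ 8 = 1,252 MB → 1.252 GB.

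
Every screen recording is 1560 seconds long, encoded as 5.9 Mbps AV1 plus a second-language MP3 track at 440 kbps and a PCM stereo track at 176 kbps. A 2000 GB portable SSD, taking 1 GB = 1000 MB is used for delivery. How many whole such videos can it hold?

Audio total: 440 + 176 = 616 kbps = 0.616 Mbps.
Total bitrate: 6.516 Mbps.
Per item: 6.516 Mbps × 1560 s = 10,165 Mb = 1,271 MB.
Capacity: 2000 GB = 16,000,000 Mb; 1574.03 items → 1574 complete.

1574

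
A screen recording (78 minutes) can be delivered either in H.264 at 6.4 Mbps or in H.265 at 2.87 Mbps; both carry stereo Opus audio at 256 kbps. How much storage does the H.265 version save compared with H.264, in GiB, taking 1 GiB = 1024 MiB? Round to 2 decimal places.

78 min = 4680 s
Audio: 256 kbps = 0.256 Mbps.
H.264: 6.656 Mbps × 4680 s = 31150.1 Mb = 3.626 GiB.
H.265: 3.126 Mbps × 4680 s = 14629.7 Mb = 1.703 GiB.
Saving: 3.626 − 1.703 = 1.923 GiB.

1.92 GiB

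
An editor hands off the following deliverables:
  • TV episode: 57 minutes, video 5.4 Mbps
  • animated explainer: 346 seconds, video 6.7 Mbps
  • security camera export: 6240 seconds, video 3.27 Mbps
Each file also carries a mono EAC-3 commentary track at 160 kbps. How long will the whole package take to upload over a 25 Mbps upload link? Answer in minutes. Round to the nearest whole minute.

Audio: 160 kbps = 0.160 Mbps.
TV episode: 5.560 Mbps × 3420 s = 19015.2 Mb
animated explainer: 6.860 Mbps × 346 s = 2373.6 Mb
security camera export: 3.430 Mbps × 6240 s = 21403.2 Mb
Total: 42792.0 Mb = 5349.0 MB.
At 25 Mbps: 42792.0 / 25 = 1712 s ≈ 28.5 minutes.

29 minutes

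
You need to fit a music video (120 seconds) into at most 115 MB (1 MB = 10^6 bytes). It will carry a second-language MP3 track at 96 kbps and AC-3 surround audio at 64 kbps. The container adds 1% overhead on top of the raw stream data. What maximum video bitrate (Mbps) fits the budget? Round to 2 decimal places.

7.43 Mbps

Budget: 115 MB = 920.0 Mb.
Stream payload after overhead: 920.0 / 1.01 = 910.9 Mb.
Total bitrate budget: 910.9 Mb / 120 s = 7.591 Mbps.
Audio total: 96 + 64 = 160 kbps = 0.160 Mbps.
Video: 7.591 − 0.160 = 7.431 Mbps.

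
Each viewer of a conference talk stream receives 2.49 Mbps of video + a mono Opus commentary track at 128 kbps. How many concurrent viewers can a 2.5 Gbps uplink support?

Audio: 128 kbps = 0.128 Mbps.
Per-viewer media rate: 2.618 Mbps.
2.5 Gbps = 2,500 Mbps; 2,500 / 2.618 = 954.93 → 954 viewers.

954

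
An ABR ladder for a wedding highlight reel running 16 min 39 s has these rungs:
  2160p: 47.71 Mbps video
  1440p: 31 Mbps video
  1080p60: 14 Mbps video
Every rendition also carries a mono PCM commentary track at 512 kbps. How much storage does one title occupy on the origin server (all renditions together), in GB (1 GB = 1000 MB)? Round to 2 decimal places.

11.77 GB

16 min 39 s = 999 s
Audio: 512 kbps = 0.512 Mbps.
Sum of rendition bitrates: (47.71+0.512) + (31+0.512) + (14+0.512) = 94.246 Mbps.
× 999 s = 94,152 Mb = 11,769 MB = 11.77 GB.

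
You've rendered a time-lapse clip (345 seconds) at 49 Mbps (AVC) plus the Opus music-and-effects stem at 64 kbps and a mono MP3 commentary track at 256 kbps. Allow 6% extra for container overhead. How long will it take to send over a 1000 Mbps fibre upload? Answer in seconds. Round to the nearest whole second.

Audio total: 64 + 256 = 320 kbps = 0.320 Mbps.
Total bitrate: 49.320 Mbps.
File: 49.320 Mbps × 345 s = 17015.4 Mb.
With 6% container overhead: ×1.06. → 18036.3 Mb.
At 1000 Mbps: 18036.3 / 1000 = 18.0 s ≈ 18 seconds.

18 seconds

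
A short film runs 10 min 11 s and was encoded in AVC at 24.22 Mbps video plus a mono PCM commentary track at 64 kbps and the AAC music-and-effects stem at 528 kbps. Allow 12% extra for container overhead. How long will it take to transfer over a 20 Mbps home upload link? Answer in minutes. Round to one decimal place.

10 min 11 s = 611 s
Audio total: 64 + 528 = 592 kbps = 0.592 Mbps.
Total bitrate: 24.812 Mbps.
File: 24.812 Mbps × 611 s = 15160.1 Mb.
With 12% container overhead: ×1.12. → 16979.3 Mb.
At 20 Mbps: 16979.3 / 20 = 849.0 s ≈ 14.1 minutes.

14.1 minutes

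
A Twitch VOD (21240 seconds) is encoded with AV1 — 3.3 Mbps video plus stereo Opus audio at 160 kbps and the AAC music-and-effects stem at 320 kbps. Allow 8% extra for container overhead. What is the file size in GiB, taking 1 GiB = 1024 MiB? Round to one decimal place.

Audio total: 160 + 320 = 480 kbps = 0.480 Mbps.
Total bitrate: 3.3 + 0.480 = 3.780 Mbps.
Stream data: 3.780 Mbps × 21240 s = 80287.2 Mb.
With 8% container overhead: ×1.08.
86,710 Mb = 10,838,772,000 bytes ÷ 1,073,741,824 = 10.09 GiB.

10.1 GiB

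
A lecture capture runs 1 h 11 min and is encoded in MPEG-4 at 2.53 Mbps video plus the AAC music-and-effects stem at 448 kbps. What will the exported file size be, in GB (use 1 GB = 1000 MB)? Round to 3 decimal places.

1 h 11 min = 71 min = 4260 s
Audio: 448 kbps = 0.448 Mbps.
Total bitrate: 2.53 + 0.448 = 2.978 Mbps.
Stream data: 2.978 Mbps × 4260 s = 12686.3 Mb.
12,686 Mb ÷ 8 = 1,586 MB → 1.586 GB.

1.586 GB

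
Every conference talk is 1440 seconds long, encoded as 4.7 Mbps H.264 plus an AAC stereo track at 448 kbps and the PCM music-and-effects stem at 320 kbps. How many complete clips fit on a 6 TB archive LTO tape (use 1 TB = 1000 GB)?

6096

Audio total: 448 + 320 = 768 kbps = 0.768 Mbps.
Total bitrate: 5.468 Mbps.
Per item: 5.468 Mbps × 1440 s = 7,874 Mb = 984.2 MB.
Capacity: 6 TB = 48,000,000 Mb; 6096.07 items → 6096 complete.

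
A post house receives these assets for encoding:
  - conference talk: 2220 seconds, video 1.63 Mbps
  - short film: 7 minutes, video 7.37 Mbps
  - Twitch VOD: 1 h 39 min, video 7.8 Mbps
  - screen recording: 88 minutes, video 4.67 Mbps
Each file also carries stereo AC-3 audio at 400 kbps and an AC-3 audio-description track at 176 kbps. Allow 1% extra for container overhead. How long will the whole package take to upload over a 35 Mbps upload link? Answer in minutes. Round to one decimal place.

Audio total: 400 + 176 = 576 kbps = 0.576 Mbps.
conference talk: 2.206 Mbps × 2220 s × 1.01 = 4946.3 Mb
short film: 7.946 Mbps × 420 s × 1.01 = 3370.7 Mb
Twitch VOD: 8.376 Mbps × 5940 s × 1.01 = 50251.0 Mb
screen recording: 5.246 Mbps × 5280 s × 1.01 = 27975.9 Mb
Total: 86543.8 Mb = 10818.0 MB.
At 35 Mbps: 86543.8 / 35 = 2473 s ≈ 41.2 minutes.

41.2 minutes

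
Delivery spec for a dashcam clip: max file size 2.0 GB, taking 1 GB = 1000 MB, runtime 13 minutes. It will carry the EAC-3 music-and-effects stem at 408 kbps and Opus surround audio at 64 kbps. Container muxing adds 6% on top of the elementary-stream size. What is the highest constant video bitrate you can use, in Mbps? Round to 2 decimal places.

Budget: 2.0 GB = 16000.0 Mb.
Stream payload after overhead: 16000.0 / 1.06 = 15094.3 Mb.
13 min = 780 s
Total bitrate budget: 15094.3 Mb / 780 s = 19.352 Mbps.
Audio total: 408 + 64 = 472 kbps = 0.472 Mbps.
Video: 19.352 − 0.472 = 18.880 Mbps.

18.88 Mbps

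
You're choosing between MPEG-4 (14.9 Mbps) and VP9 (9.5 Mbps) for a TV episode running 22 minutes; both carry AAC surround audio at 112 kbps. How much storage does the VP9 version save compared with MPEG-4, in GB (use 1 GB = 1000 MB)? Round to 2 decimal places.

22 min = 1320 s
Audio: 112 kbps = 0.112 Mbps.
MPEG-4: 15.012 Mbps × 1320 s = 19815.8 Mb = 2.477 GB.
VP9: 9.612 Mbps × 1320 s = 12687.8 Mb = 1.586 GB.
Saving: 2.477 − 1.586 = 0.891 GB.

0.89 GB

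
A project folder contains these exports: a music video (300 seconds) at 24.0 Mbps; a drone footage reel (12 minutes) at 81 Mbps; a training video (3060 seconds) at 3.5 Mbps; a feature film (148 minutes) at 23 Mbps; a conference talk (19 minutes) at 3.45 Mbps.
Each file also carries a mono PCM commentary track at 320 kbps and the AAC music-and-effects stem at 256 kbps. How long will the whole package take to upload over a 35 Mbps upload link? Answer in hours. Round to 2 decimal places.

Audio total: 320 + 256 = 576 kbps = 0.576 Mbps.
music video: 24.576 Mbps × 300 s = 7372.8 Mb
drone footage reel: 81.576 Mbps × 720 s = 58734.7 Mb
training video: 4.076 Mbps × 3060 s = 12472.6 Mb
feature film: 23.576 Mbps × 8880 s = 209354.9 Mb
conference talk: 4.026 Mbps × 1140 s = 4589.6 Mb
Total: 292524.6 Mb = 36565.6 MB.
At 35 Mbps: 292524.6 / 35 = 8358 s ≈ 2.32 hours.

2.32 hours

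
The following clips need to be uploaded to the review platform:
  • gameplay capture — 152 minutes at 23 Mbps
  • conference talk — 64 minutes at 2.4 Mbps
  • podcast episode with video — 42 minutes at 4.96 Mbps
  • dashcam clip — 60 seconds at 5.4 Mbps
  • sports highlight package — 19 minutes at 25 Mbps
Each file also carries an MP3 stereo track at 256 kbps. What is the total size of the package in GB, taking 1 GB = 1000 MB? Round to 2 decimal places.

33.07 GB

Audio: 256 kbps = 0.256 Mbps.
gameplay capture: 23.256 Mbps × 9120 s = 212094.7 Mb
conference talk: 2.656 Mbps × 3840 s = 10199.0 Mb
podcast episode with video: 5.216 Mbps × 2520 s = 13144.3 Mb
dashcam clip: 5.656 Mbps × 60 s = 339.4 Mb
sports highlight package: 25.256 Mbps × 1140 s = 28791.8 Mb
Total: 264569.3 Mb = 33071.2 MB.
= 33.07 GB.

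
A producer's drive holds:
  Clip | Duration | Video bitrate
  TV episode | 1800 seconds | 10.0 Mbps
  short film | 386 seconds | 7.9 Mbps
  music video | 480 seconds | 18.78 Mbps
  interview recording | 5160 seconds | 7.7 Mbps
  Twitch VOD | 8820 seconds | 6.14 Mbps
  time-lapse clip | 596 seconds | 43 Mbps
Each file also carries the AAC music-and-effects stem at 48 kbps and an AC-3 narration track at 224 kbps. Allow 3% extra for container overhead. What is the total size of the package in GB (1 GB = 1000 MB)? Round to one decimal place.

Audio total: 48 + 224 = 272 kbps = 0.272 Mbps.
TV episode: 10.272 Mbps × 1800 s × 1.03 = 19044.3 Mb
short film: 8.172 Mbps × 386 s × 1.03 = 3249.0 Mb
music video: 19.052 Mbps × 480 s × 1.03 = 9419.3 Mb
interview recording: 7.972 Mbps × 5160 s × 1.03 = 42369.6 Mb
Twitch VOD: 6.412 Mbps × 8820 s × 1.03 = 58250.5 Mb
time-lapse clip: 43.272 Mbps × 596 s × 1.03 = 26563.8 Mb
Total: 158896.5 Mb = 19862.1 MB.
= 19.86 GB.

19.9 GB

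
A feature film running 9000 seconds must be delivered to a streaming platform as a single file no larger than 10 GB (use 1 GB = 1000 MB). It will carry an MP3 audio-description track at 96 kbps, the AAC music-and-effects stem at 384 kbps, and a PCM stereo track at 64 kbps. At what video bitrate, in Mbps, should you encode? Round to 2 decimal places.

Budget: 10 GB = 80000.0 Mb.
Total bitrate budget: 80000.0 Mb / 9000 s = 8.889 Mbps.
Audio total: 96 + 384 + 64 = 544 kbps = 0.544 Mbps.
Video: 8.889 − 0.544 = 8.345 Mbps.

8.34 Mbps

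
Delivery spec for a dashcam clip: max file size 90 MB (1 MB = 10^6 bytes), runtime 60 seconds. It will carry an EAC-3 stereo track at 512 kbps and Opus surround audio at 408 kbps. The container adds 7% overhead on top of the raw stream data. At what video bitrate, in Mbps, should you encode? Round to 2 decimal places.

10.29 Mbps

Budget: 90 MB = 720.0 Mb.
Stream payload after overhead: 720.0 / 1.07 = 672.9 Mb.
Total bitrate budget: 672.9 Mb / 60 s = 11.215 Mbps.
Audio total: 512 + 408 = 920 kbps = 0.920 Mbps.
Video: 11.215 − 0.920 = 10.295 Mbps.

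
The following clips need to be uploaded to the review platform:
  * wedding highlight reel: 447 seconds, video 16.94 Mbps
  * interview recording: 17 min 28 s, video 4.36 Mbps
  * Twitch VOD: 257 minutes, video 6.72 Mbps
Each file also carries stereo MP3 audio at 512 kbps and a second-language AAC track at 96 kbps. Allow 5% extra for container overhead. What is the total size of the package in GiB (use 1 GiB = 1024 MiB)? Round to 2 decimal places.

Audio total: 512 + 96 = 608 kbps = 0.608 Mbps.
wedding highlight reel: 17.548 Mbps × 447 s × 1.05 = 8236.2 Mb
interview recording: 4.968 Mbps × 1048 s × 1.05 = 5466.8 Mb
Twitch VOD: 7.328 Mbps × 15420 s × 1.05 = 118647.6 Mb
Total: 132350.6 Mb = 16543.8 MB.
= 15.41 GiB.

15.41 GiB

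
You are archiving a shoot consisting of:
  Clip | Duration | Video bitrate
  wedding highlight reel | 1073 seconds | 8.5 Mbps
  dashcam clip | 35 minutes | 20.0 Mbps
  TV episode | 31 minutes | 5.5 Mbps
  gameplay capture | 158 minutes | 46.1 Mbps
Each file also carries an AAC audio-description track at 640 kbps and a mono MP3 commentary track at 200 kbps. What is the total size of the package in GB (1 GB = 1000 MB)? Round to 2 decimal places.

Audio total: 640 + 200 = 840 kbps = 0.840 Mbps.
wedding highlight reel: 9.340 Mbps × 1073 s = 10021.8 Mb
dashcam clip: 20.840 Mbps × 2100 s = 43764.0 Mb
TV episode: 6.340 Mbps × 1860 s = 11792.4 Mb
gameplay capture: 46.940 Mbps × 9480 s = 444991.2 Mb
Total: 510569.4 Mb = 63821.2 MB.
= 63.82 GB.

63.82 GB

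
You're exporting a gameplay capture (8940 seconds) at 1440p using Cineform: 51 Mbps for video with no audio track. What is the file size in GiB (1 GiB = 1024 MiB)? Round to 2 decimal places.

Total bitrate: 51 Mbps.
Stream data: 51.000 Mbps × 8940 s = 455940.0 Mb.
455,940 Mb = 56,992,500,000 bytes ÷ 1,073,741,824 = 53.08 GiB.

53.08 GiB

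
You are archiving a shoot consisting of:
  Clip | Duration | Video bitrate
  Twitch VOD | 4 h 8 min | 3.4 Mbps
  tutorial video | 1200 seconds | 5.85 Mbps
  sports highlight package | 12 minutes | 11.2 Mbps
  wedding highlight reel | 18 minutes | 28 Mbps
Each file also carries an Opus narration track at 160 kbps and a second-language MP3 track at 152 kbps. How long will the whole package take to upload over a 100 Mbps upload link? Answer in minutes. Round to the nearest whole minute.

17 minutes

Audio total: 160 + 152 = 312 kbps = 0.312 Mbps.
Twitch VOD: 3.712 Mbps × 14880 s = 55234.6 Mb
tutorial video: 6.162 Mbps × 1200 s = 7394.4 Mb
sports highlight package: 11.512 Mbps × 720 s = 8288.6 Mb
wedding highlight reel: 28.312 Mbps × 1080 s = 30577.0 Mb
Total: 101494.6 Mb = 12686.8 MB.
At 100 Mbps: 101494.6 / 100 = 1015 s ≈ 16.9 minutes.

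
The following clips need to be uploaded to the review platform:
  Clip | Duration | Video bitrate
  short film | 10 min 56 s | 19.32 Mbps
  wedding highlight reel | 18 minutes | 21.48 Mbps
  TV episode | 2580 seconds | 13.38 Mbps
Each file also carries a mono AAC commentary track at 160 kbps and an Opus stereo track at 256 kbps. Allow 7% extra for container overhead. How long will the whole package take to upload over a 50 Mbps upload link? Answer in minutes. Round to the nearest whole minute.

26 minutes

Audio total: 160 + 256 = 416 kbps = 0.416 Mbps.
short film: 19.736 Mbps × 656 s × 1.07 = 13853.1 Mb
wedding highlight reel: 21.896 Mbps × 1080 s × 1.07 = 25303.0 Mb
TV episode: 13.796 Mbps × 2580 s × 1.07 = 38085.2 Mb
Total: 77241.3 Mb = 9655.2 MB.
At 50 Mbps: 77241.3 / 50 = 1545 s ≈ 25.7 minutes.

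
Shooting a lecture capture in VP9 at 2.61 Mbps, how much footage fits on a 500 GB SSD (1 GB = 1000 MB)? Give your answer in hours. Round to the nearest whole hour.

Capacity: 500 GB = 4,000,000 Mb.
Recording time: 4,000,000 / 2.610 = 1,532,567 s ≈ 426 hours.

426 hours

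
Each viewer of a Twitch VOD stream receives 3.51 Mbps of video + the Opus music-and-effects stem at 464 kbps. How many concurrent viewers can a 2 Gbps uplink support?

Audio: 464 kbps = 0.464 Mbps.
Per-viewer media rate: 3.974 Mbps.
2 Gbps = 2,000 Mbps; 2,000 / 3.974 = 503.27 → 503 viewers.

503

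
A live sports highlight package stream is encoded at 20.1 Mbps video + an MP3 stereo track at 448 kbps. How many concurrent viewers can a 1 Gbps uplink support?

Audio: 448 kbps = 0.448 Mbps.
Per-viewer media rate: 20.548 Mbps.
1 Gbps = 1,000 Mbps; 1,000 / 20.548 = 48.67 → 48 viewers.

48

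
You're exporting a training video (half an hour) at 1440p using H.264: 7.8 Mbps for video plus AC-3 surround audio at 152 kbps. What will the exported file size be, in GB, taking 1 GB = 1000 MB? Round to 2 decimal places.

30 min = 1800 s
Audio: 152 kbps = 0.152 Mbps.
Total bitrate: 7.8 + 0.152 = 7.952 Mbps.
Stream data: 7.952 Mbps × 1800 s = 14313.6 Mb.
14,314 Mb ÷ 8 = 1,789 MB → 1.789 GB.

1.79 GB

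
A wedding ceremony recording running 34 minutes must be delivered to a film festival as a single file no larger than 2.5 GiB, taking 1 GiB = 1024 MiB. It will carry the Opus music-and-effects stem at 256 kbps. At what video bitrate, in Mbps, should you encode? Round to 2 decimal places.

Budget: 2.5 GiB = 21474.8 Mb.
34 min = 2040 s
Total bitrate budget: 21474.8 Mb / 2040 s = 10.527 Mbps.
Audio: 256 kbps = 0.256 Mbps.
Video: 10.527 − 0.256 = 10.271 Mbps.

10.27 Mbps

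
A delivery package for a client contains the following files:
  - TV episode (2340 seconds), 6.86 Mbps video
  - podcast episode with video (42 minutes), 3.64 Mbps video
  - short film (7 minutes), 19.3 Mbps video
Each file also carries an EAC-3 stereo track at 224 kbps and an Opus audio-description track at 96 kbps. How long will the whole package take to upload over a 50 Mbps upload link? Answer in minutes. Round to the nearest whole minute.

12 minutes

Audio total: 224 + 96 = 320 kbps = 0.320 Mbps.
TV episode: 7.180 Mbps × 2340 s = 16801.2 Mb
podcast episode with video: 3.960 Mbps × 2520 s = 9979.2 Mb
short film: 19.620 Mbps × 420 s = 8240.4 Mb
Total: 35020.8 Mb = 4377.6 MB.
At 50 Mbps: 35020.8 / 50 = 700 s ≈ 11.7 minutes.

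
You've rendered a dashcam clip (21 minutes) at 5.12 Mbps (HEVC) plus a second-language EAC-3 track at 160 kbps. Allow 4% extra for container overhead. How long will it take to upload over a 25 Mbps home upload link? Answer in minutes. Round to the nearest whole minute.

5 minutes

21 min = 1260 s
Audio: 160 kbps = 0.160 Mbps.
Total bitrate: 5.280 Mbps.
File: 5.280 Mbps × 1260 s = 6652.8 Mb.
With 4% container overhead: ×1.04. → 6918.9 Mb.
At 25 Mbps: 6918.9 / 25 = 276.8 s ≈ 4.61 minutes.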